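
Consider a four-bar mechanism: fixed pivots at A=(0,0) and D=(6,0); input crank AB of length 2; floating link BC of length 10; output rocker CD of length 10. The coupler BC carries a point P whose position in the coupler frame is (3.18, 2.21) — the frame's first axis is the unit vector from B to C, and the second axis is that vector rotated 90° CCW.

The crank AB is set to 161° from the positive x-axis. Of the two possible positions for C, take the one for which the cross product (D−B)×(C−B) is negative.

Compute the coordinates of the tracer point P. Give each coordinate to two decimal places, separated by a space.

A=(0,0), D=(6.00,0)
B = A + 2.00·(cos161°, sin161°) = (-1.8910, 0.6511)
|BD| = 7.9179
circle(B,10.00) ∩ circle(D,10.00): a=3.9589, h=9.1830
  candidates: C₊=(2.8097,9.4774) cross=72.709; C₋=(1.2993,-8.8263) cross=-72.709
  mode - wants cross < 0 → take C=(1.2993,-8.8263) (cross=-72.709)
ex = (C−B)/|BC| = (0.3190,-0.9477); ey = (0.9477,0.3190)
P = B + 3.18·ex + 2.21·ey = (1.2180,-1.6576)

1.22 -1.66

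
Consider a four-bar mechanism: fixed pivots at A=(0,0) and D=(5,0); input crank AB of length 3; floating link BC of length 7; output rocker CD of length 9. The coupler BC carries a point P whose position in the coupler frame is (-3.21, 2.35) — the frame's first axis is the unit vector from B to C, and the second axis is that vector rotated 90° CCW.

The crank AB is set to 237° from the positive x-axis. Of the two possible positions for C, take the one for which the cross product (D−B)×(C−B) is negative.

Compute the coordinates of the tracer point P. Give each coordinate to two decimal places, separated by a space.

A=(0,0), D=(5.00,0)
B = A + 3.00·(cos237°, sin237°) = (-1.6339, -2.5160)
|BD| = 7.0950
circle(B,7.00) ∩ circle(D,9.00): a=1.2924, h=6.8797
  candidates: C₊=(-2.8652,4.3749) cross=48.811; C₋=(2.0141,-8.4903) cross=-48.811
  mode - wants cross < 0 → take C=(2.0141,-8.4903) (cross=-48.811)
ex = (C−B)/|BC| = (0.5212,-0.8535); ey = (0.8535,0.5212)
P = B + -3.21·ex + 2.35·ey = (-1.3012,1.4483)

-1.30 1.45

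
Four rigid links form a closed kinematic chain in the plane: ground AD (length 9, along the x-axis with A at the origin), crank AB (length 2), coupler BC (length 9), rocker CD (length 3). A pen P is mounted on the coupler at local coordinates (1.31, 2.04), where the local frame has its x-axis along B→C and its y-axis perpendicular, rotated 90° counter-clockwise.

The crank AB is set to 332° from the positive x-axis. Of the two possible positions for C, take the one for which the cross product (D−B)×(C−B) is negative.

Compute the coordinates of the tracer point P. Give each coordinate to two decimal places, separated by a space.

A=(0,0), D=(9.00,0)
B = A + 2.00·(cos332°, sin332°) = (1.7659, -0.9389)
|BD| = 7.2948
circle(B,9.00) ∩ circle(D,3.00): a=8.5824, h=2.7096
  candidates: C₊=(9.9282,2.8528) cross=19.766; C₋=(10.6257,-2.5213) cross=-19.766
  mode - wants cross < 0 → take C=(10.6257,-2.5213) (cross=-19.766)
ex = (C−B)/|BC| = (0.9844,-0.1758); ey = (0.1758,0.9844)
P = B + 1.31·ex + 2.04·ey = (3.4142,0.8390)

3.41 0.84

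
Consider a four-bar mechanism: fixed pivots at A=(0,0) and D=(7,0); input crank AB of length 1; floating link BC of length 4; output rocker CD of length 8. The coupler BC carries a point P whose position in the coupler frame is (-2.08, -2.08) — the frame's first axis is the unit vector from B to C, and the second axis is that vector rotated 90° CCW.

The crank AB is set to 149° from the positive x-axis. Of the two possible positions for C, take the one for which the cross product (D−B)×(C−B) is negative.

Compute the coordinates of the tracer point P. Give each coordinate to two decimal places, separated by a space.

-3.24 2.24

A=(0,0), D=(7.00,0)
B = A + 1.00·(cos149°, sin149°) = (-0.8572, 0.5150)
|BD| = 7.8740
circle(B,4.00) ∩ circle(D,8.00): a=0.8890, h=3.9000
  candidates: C₊=(0.2850,4.3485) cross=30.708; C₋=(-0.2251,-3.4347) cross=-30.708
  mode - wants cross < 0 → take C=(-0.2251,-3.4347) (cross=-30.708)
ex = (C−B)/|BC| = (0.1580,-0.9874); ey = (0.9874,0.1580)
P = B + -2.08·ex + -2.08·ey = (-3.2397,2.2403)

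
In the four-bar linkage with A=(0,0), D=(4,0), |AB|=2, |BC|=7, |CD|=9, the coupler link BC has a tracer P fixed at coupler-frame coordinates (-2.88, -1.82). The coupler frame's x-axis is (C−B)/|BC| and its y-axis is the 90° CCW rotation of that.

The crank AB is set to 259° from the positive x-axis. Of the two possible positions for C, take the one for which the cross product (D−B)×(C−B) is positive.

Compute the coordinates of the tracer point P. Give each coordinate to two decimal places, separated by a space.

2.68 -3.45

A=(0,0), D=(4.00,0)
B = A + 2.00·(cos259°, sin259°) = (-0.3816, -1.9633)
|BD| = 4.8013
circle(B,7.00) ∩ circle(D,9.00): a=-0.9317, h=6.9377
  candidates: C₊=(-4.0687,3.9870) cross=33.310; C₋=(1.6049,-8.6755) cross=-33.310
  mode + wants cross > 0 → take C=(-4.0687,3.9870) (cross=33.310)
ex = (C−B)/|BC| = (-0.5267,0.8500); ey = (-0.8500,-0.5267)
P = B + -2.88·ex + -1.82·ey = (2.6824,-3.4527)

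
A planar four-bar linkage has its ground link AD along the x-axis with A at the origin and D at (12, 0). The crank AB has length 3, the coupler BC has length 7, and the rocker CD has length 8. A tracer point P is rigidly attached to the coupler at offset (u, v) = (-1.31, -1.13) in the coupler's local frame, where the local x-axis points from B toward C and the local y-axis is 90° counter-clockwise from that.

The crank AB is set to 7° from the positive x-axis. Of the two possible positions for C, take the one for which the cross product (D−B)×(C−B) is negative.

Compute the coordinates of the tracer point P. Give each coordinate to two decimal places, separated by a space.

A=(0,0), D=(12.00,0)
B = A + 3.00·(cos7°, sin7°) = (2.9776, 0.3656)
|BD| = 9.0298
circle(B,7.00) ∩ circle(D,8.00): a=3.6843, h=5.9520
  candidates: C₊=(6.8999,6.1635) cross=53.745; C₋=(6.4179,-5.7307) cross=-53.745
  mode - wants cross < 0 → take C=(6.4179,-5.7307) (cross=-53.745)
ex = (C−B)/|BC| = (0.4915,-0.8709); ey = (0.8709,0.4915)
P = B + -1.31·ex + -1.13·ey = (1.3497,0.9511)

1.35 0.95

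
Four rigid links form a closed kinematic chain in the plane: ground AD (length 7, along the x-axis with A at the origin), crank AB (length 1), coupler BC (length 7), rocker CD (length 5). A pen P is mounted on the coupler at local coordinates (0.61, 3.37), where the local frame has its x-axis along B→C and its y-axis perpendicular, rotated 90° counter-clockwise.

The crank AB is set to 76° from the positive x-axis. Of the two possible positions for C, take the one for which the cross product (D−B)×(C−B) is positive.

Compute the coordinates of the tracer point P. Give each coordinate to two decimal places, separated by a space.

-1.15 4.10

A=(0,0), D=(7.00,0)
B = A + 1.00·(cos76°, sin76°) = (0.2419, 0.9703)
|BD| = 6.8274
circle(B,7.00) ∩ circle(D,5.00): a=5.1713, h=4.7178
  candidates: C₊=(6.0312,4.9053) cross=32.210; C₋=(4.6903,-4.4345) cross=-32.210
  mode + wants cross > 0 → take C=(6.0312,4.9053) (cross=32.210)
ex = (C−B)/|BC| = (0.8270,0.5621); ey = (-0.5621,0.8270)
P = B + 0.61·ex + 3.37·ey = (-1.1480,4.1003)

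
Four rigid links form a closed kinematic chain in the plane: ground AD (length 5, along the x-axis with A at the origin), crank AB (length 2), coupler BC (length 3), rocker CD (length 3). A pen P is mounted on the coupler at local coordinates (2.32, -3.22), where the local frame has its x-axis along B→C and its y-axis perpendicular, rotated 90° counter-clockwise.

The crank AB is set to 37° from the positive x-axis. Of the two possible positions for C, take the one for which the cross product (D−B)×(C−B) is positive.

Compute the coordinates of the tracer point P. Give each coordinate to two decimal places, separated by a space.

5.31 -0.20

A=(0,0), D=(5.00,0)
B = A + 2.00·(cos37°, sin37°) = (1.5973, 1.2036)
|BD| = 3.6093
circle(B,3.00) ∩ circle(D,3.00): a=1.8047, h=2.3965
  candidates: C₊=(4.0978,2.8611) cross=8.650; C₋=(2.4995,-1.6575) cross=-8.650
  mode + wants cross > 0 → take C=(4.0978,2.8611) (cross=8.650)
ex = (C−B)/|BC| = (0.8335,0.5525); ey = (-0.5525,0.8335)
P = B + 2.32·ex + -3.22·ey = (5.3101,-0.1985)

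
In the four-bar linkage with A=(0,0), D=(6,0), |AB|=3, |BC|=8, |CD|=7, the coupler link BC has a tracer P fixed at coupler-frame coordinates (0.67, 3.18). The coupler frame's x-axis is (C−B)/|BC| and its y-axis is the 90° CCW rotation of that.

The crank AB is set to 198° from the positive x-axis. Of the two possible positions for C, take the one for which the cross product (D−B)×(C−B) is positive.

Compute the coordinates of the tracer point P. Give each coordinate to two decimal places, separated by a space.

A=(0,0), D=(6.00,0)
B = A + 3.00·(cos198°, sin198°) = (-2.8532, -0.9271)
|BD| = 8.9016
circle(B,8.00) ∩ circle(D,7.00): a=5.2933, h=5.9984
  candidates: C₊=(1.7867,5.5900) cross=53.395; C₋=(3.0361,-6.3415) cross=-53.395
  mode + wants cross > 0 → take C=(1.7867,5.5900) (cross=53.395)
ex = (C−B)/|BC| = (0.5800,0.8146); ey = (-0.8146,0.5800)
P = B + 0.67·ex + 3.18·ey = (-5.0551,1.4631)

-5.06 1.46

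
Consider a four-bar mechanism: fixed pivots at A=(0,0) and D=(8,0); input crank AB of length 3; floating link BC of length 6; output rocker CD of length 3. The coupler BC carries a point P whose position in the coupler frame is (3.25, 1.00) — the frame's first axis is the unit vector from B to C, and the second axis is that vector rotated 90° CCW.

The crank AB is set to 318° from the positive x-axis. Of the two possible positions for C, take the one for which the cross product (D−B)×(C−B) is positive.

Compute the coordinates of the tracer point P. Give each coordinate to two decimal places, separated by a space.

A=(0,0), D=(8.00,0)
B = A + 3.00·(cos318°, sin318°) = (2.2294, -2.0074)
|BD| = 6.1098
circle(B,6.00) ∩ circle(D,3.00): a=5.2645, h=2.8785
  candidates: C₊=(6.2559,2.4409) cross=17.587; C₋=(8.1474,-2.9964) cross=-17.587
  mode + wants cross > 0 → take C=(6.2559,2.4409) (cross=17.587)
ex = (C−B)/|BC| = (0.6711,0.7414); ey = (-0.7414,0.6711)
P = B + 3.25·ex + 1.00·ey = (3.6691,1.0732)

3.67 1.07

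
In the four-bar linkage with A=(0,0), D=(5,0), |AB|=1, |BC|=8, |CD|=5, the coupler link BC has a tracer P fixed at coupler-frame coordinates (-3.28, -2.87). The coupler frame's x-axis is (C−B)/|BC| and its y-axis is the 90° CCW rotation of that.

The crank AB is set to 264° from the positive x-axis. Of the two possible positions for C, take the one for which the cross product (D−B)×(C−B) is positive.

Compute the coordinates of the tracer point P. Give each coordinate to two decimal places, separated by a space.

-0.13 -5.35

A=(0,0), D=(5.00,0)
B = A + 1.00·(cos264°, sin264°) = (-0.1045, -0.9945)
|BD| = 5.2005
circle(B,8.00) ∩ circle(D,5.00): a=6.3499, h=4.8661
  candidates: C₊=(5.1976,4.9961) cross=25.306; C₋=(7.0587,-4.5565) cross=-25.306
  mode + wants cross > 0 → take C=(5.1976,4.9961) (cross=25.306)
ex = (C−B)/|BC| = (0.6628,0.7488); ey = (-0.7488,0.6628)
P = B + -3.28·ex + -2.87·ey = (-0.1293,-5.3528)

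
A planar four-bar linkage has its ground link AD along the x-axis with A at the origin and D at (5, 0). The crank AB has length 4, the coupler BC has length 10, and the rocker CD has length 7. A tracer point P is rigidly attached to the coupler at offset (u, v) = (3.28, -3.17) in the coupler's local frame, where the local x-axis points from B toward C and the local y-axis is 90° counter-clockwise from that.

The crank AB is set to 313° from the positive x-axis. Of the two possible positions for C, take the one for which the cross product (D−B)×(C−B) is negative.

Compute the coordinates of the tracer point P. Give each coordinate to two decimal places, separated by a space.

6.99 -4.56

A=(0,0), D=(5.00,0)
B = A + 4.00·(cos313°, sin313°) = (2.7280, -2.9254)
|BD| = 3.7041
circle(B,10.00) ∩ circle(D,7.00): a=8.7364, h=4.8658
  candidates: C₊=(4.2438,6.9590) cross=18.023; C₋=(11.9297,0.9899) cross=-18.023
  mode - wants cross < 0 → take C=(11.9297,0.9899) (cross=-18.023)
ex = (C−B)/|BC| = (0.9202,0.3915); ey = (-0.3915,0.9202)
P = B + 3.28·ex + -3.17·ey = (6.9873,-4.5581)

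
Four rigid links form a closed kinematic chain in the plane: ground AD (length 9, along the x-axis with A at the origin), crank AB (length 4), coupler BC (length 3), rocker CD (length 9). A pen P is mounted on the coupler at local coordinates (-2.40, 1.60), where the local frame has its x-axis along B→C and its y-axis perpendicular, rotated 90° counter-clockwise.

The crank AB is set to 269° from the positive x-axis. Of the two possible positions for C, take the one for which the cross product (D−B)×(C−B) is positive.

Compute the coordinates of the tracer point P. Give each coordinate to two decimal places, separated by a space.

A=(0,0), D=(9.00,0)
B = A + 4.00·(cos269°, sin269°) = (-0.0698, -3.9994)
|BD| = 9.9124
circle(B,3.00) ∩ circle(D,9.00): a=1.3244, h=2.6918
  candidates: C₊=(0.0560,-1.0020) cross=26.683; C₋=(2.2281,-5.9280) cross=-26.683
  mode + wants cross > 0 → take C=(0.0560,-1.0020) (cross=26.683)
ex = (C−B)/|BC| = (0.0419,0.9991); ey = (-0.9991,0.0419)
P = B + -2.40·ex + 1.60·ey = (-1.7690,-6.3302)

-1.77 -6.33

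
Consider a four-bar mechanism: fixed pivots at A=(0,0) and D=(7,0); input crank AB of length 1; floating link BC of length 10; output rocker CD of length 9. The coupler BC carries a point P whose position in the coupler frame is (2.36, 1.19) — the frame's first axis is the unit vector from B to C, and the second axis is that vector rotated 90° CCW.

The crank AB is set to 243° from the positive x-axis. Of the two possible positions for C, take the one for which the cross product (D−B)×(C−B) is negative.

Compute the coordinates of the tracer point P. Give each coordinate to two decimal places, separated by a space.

A=(0,0), D=(7.00,0)
B = A + 1.00·(cos243°, sin243°) = (-0.4540, -0.8910)
|BD| = 7.5071
circle(B,10.00) ∩ circle(D,9.00): a=5.0190, h=8.6493
  candidates: C₊=(3.5030,8.2928) cross=64.930; C₋=(5.5561,-8.8834) cross=-64.930
  mode - wants cross < 0 → take C=(5.5561,-8.8834) (cross=-64.930)
ex = (C−B)/|BC| = (0.6010,-0.7992); ey = (0.7992,0.6010)
P = B + 2.36·ex + 1.19·ey = (1.9155,-2.0620)

1.92 -2.06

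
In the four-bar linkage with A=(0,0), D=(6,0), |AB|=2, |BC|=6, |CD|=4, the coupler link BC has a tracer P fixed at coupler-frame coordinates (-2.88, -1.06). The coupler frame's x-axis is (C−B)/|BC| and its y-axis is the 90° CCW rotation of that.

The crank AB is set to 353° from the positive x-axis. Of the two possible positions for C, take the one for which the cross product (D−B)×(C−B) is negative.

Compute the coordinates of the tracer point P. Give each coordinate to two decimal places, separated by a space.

A=(0,0), D=(6.00,0)
B = A + 2.00·(cos353°, sin353°) = (1.9851, -0.2437)
|BD| = 4.0223
circle(B,6.00) ∩ circle(D,4.00): a=4.4973, h=3.9717
  candidates: C₊=(6.2334,3.9932) cross=15.975; C₋=(6.7148,-3.9356) cross=-15.975
  mode - wants cross < 0 → take C=(6.7148,-3.9356) (cross=-15.975)
ex = (C−B)/|BC| = (0.7883,-0.6153); ey = (0.6153,0.7883)
P = B + -2.88·ex + -1.06·ey = (-0.9374,0.6928)

-0.94 0.69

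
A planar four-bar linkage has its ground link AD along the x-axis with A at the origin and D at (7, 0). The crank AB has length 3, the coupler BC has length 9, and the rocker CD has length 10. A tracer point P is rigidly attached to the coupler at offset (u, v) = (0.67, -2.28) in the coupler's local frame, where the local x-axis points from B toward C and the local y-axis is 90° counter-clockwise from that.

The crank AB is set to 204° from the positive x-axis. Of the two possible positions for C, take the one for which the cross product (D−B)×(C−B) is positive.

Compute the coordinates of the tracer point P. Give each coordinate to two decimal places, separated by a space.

-0.37 -1.32

A=(0,0), D=(7.00,0)
B = A + 3.00·(cos204°, sin204°) = (-2.7406, -1.2202)
|BD| = 9.8168
circle(B,9.00) ∩ circle(D,10.00): a=3.9407, h=8.0914
  candidates: C₊=(0.1637,7.2983) cross=79.432; C₋=(2.1752,-8.7591) cross=-79.432
  mode + wants cross > 0 → take C=(0.1637,7.2983) (cross=79.432)
ex = (C−B)/|BC| = (0.3227,0.9465); ey = (-0.9465,0.3227)
P = B + 0.67·ex + -2.28·ey = (-0.3664,-1.3218)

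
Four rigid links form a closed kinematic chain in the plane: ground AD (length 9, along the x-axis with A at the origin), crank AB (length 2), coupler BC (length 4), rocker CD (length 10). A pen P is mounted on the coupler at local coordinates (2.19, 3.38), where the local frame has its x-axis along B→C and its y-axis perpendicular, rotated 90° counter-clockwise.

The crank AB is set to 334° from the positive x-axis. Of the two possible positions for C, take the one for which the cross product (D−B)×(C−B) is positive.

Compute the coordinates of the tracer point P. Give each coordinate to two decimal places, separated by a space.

A=(0,0), D=(9.00,0)
B = A + 2.00·(cos334°, sin334°) = (1.7976, -0.8767)
|BD| = 7.2556
circle(B,4.00) ∩ circle(D,10.00): a=-2.1609, h=3.3661
  candidates: C₊=(-0.7542,2.2036) cross=24.423; C₋=(0.0593,-4.4793) cross=-24.423
  mode + wants cross > 0 → take C=(-0.7542,2.2036) (cross=24.423)
ex = (C−B)/|BC| = (-0.6379,0.7701); ey = (-0.7701,-0.6379)
P = B + 2.19·ex + 3.38·ey = (-2.2024,-1.3465)

-2.20 -1.35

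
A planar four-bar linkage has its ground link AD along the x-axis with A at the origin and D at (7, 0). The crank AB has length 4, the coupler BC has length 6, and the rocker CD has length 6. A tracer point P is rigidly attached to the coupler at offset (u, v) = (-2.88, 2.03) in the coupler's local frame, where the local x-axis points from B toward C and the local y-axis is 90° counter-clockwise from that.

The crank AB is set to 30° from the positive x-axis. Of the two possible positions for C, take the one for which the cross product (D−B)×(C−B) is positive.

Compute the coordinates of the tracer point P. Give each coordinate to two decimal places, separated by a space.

A=(0,0), D=(7.00,0)
B = A + 4.00·(cos30°, sin30°) = (3.4641, 2.0000)
|BD| = 4.0623
circle(B,6.00) ∩ circle(D,6.00): a=2.0312, h=5.6457
  candidates: C₊=(8.0116,5.9141) cross=22.935; C₋=(2.4525,-3.9141) cross=-22.935
  mode + wants cross > 0 → take C=(8.0116,5.9141) (cross=22.935)
ex = (C−B)/|BC| = (0.7579,0.6524); ey = (-0.6524,0.7579)
P = B + -2.88·ex + 2.03·ey = (-0.0430,1.6598)

-0.04 1.66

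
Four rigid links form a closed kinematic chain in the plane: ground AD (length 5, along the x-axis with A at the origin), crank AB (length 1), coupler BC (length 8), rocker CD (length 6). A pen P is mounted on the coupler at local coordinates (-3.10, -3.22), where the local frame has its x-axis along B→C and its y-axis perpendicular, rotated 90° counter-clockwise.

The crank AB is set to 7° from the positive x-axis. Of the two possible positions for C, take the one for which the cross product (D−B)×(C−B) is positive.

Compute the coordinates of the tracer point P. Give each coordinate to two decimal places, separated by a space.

A=(0,0), D=(5.00,0)
B = A + 1.00·(cos7°, sin7°) = (0.9925, 0.1219)
|BD| = 4.0093
circle(B,8.00) ∩ circle(D,6.00): a=5.4965, h=5.8128
  candidates: C₊=(6.6632,5.7649) cross=23.305; C₋=(6.3098,-5.8553) cross=-23.305
  mode + wants cross > 0 → take C=(6.6632,5.7649) (cross=23.305)
ex = (C−B)/|BC| = (0.7088,0.7054); ey = (-0.7054,0.7088)
P = B + -3.10·ex + -3.22·ey = (1.0665,-4.3472)

1.07 -4.35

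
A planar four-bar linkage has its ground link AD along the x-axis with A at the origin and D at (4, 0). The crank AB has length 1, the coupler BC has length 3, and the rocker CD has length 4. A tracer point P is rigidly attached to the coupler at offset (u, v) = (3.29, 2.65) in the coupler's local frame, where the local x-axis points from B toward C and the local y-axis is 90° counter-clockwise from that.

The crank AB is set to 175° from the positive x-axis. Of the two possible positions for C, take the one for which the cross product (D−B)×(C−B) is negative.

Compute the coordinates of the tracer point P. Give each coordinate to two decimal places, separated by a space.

A=(0,0), D=(4.00,0)
B = A + 1.00·(cos175°, sin175°) = (-0.9962, 0.0872)
|BD| = 4.9970
circle(B,3.00) ∩ circle(D,4.00): a=1.7981, h=2.4015
  candidates: C₊=(0.8435,2.4569) cross=12.000; C₋=(0.7597,-2.3453) cross=-12.000
  mode - wants cross < 0 → take C=(0.7597,-2.3453) (cross=-12.000)
ex = (C−B)/|BC| = (0.5853,-0.8108); ey = (0.8108,0.5853)
P = B + 3.29·ex + 2.65·ey = (3.0781,-1.0294)

3.08 -1.03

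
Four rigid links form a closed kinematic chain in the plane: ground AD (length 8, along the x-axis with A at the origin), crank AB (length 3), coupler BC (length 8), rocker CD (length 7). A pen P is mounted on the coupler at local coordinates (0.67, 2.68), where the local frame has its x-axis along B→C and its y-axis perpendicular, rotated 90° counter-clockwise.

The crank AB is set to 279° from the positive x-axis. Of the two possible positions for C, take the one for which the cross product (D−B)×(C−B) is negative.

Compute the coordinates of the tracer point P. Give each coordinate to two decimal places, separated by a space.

2.39 -0.98

A=(0,0), D=(8.00,0)
B = A + 3.00·(cos279°, sin279°) = (0.4693, -2.9631)
|BD| = 8.0927
circle(B,8.00) ∩ circle(D,7.00): a=4.9731, h=6.2664
  candidates: C₊=(2.8027,4.6891) cross=50.712; C₋=(7.3915,-6.9735) cross=-50.712
  mode - wants cross < 0 → take C=(7.3915,-6.9735) (cross=-50.712)
ex = (C−B)/|BC| = (0.8653,-0.5013); ey = (0.5013,0.8653)
P = B + 0.67·ex + 2.68·ey = (2.3925,-0.9800)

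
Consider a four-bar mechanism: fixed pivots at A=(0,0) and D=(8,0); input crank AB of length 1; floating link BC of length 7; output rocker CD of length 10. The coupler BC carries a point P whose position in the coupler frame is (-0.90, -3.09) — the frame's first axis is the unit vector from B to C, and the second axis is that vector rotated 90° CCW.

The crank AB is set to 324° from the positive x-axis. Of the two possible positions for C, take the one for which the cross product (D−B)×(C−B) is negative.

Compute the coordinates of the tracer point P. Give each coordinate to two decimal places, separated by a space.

A=(0,0), D=(8.00,0)
B = A + 1.00·(cos324°, sin324°) = (0.8090, -0.5878)
|BD| = 7.2150
circle(B,7.00) ∩ circle(D,10.00): a=0.0732, h=6.9996
  candidates: C₊=(0.3117,6.3945) cross=50.502; C₋=(1.4522,-7.5582) cross=-50.502
  mode - wants cross < 0 → take C=(1.4522,-7.5582) (cross=-50.502)
ex = (C−B)/|BC| = (0.0919,-0.9958); ey = (0.9958,0.0919)
P = B + -0.90·ex + -3.09·ey = (-2.3506,0.0245)

-2.35 0.02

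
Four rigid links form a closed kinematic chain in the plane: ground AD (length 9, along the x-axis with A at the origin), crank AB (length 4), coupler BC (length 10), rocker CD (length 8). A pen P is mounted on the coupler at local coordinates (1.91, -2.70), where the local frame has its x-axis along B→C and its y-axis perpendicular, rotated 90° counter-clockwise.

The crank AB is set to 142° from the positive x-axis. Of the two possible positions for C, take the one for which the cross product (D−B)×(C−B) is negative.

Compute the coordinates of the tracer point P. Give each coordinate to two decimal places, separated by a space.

-4.08 -0.71

A=(0,0), D=(9.00,0)
B = A + 4.00·(cos142°, sin142°) = (-3.1520, 2.4626)
|BD| = 12.3991
circle(B,10.00) ∩ circle(D,8.00): a=7.6513, h=6.4388
  candidates: C₊=(5.6256,7.2535) cross=79.835; C₋=(3.0679,-5.3675) cross=-79.835
  mode - wants cross < 0 → take C=(3.0679,-5.3675) (cross=-79.835)
ex = (C−B)/|BC| = (0.6220,-0.7830); ey = (0.7830,0.6220)
P = B + 1.91·ex + -2.70·ey = (-4.0782,-0.7123)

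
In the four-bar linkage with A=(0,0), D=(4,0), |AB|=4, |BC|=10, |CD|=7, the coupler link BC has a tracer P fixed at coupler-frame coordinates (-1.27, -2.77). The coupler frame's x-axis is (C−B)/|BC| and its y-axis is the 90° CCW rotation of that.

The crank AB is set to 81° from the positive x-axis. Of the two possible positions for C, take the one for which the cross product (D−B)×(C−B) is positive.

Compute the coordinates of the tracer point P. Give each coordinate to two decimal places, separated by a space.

A=(0,0), D=(4.00,0)
B = A + 4.00·(cos81°, sin81°) = (0.6257, 3.9508)
|BD| = 5.1956
circle(B,10.00) ∩ circle(D,7.00): a=7.5058, h=6.6078
  candidates: C₊=(10.5250,2.5347) cross=34.331; C₋=(0.4758,-6.0481) cross=-34.331
  mode + wants cross > 0 → take C=(10.5250,2.5347) (cross=34.331)
ex = (C−B)/|BC| = (0.9899,-0.1416); ey = (0.1416,0.9899)
P = B + -1.27·ex + -2.77·ey = (-1.0237,1.3885)

-1.02 1.39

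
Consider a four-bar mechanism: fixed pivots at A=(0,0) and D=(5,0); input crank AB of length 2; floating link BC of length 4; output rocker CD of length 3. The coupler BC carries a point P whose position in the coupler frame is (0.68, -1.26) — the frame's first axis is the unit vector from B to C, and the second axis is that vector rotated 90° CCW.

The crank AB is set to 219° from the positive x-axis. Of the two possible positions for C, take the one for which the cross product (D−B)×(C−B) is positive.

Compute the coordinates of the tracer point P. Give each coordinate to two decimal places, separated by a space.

-0.39 -2.09

A=(0,0), D=(5.00,0)
B = A + 2.00·(cos219°, sin219°) = (-1.5543, -1.2586)
|BD| = 6.6740
circle(B,4.00) ∩ circle(D,3.00): a=3.8614, h=1.0437
  candidates: C₊=(2.0410,0.4945) cross=6.966; C₋=(2.4347,-1.5554) cross=-6.966
  mode + wants cross > 0 → take C=(2.0410,0.4945) (cross=6.966)
ex = (C−B)/|BC| = (0.8988,0.4383); ey = (-0.4383,0.8988)
P = B + 0.68·ex + -1.26·ey = (-0.3908,-2.0931)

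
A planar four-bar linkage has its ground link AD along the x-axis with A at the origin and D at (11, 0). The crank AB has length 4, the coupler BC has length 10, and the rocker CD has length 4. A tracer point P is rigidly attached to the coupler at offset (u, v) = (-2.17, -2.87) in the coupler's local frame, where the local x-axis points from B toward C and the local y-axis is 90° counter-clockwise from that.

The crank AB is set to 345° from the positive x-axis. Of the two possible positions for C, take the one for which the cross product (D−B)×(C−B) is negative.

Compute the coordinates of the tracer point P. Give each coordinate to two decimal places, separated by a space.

A=(0,0), D=(11.00,0)
B = A + 4.00·(cos345°, sin345°) = (3.8637, -1.0353)
|BD| = 7.2110
circle(B,10.00) ∩ circle(D,4.00): a=9.4299, h=3.3281
  candidates: C₊=(12.7181,3.6122) cross=23.999; C₋=(13.6738,-2.9751) cross=-23.999
  mode - wants cross < 0 → take C=(13.6738,-2.9751) (cross=-23.999)
ex = (C−B)/|BC| = (0.9810,-0.1940); ey = (0.1940,0.9810)
P = B + -2.17·ex + -2.87·ey = (1.1782,-3.4298)

1.18 -3.43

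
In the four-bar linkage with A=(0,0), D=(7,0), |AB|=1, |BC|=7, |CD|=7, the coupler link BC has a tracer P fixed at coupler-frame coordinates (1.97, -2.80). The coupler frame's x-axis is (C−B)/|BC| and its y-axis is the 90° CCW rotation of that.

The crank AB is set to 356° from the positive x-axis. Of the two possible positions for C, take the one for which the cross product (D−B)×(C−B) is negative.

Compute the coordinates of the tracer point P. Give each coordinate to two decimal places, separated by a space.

A=(0,0), D=(7.00,0)
B = A + 1.00·(cos356°, sin356°) = (0.9976, -0.0698)
|BD| = 6.0028
circle(B,7.00) ∩ circle(D,7.00): a=3.0014, h=6.3239
  candidates: C₊=(3.9253,6.2886) cross=37.961; C₋=(4.0723,-6.3583) cross=-37.961
  mode - wants cross < 0 → take C=(4.0723,-6.3583) (cross=-37.961)
ex = (C−B)/|BC| = (0.4392,-0.8984); ey = (0.8984,0.4392)
P = B + 1.97·ex + -2.80·ey = (-0.6526,-3.0694)

-0.65 -3.07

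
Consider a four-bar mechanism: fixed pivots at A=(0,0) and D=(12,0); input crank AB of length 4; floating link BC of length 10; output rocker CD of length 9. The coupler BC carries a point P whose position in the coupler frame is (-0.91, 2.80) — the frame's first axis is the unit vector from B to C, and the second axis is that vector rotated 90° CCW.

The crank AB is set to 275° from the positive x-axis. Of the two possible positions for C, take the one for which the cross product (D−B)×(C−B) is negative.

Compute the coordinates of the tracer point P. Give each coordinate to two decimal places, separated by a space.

A=(0,0), D=(12.00,0)
B = A + 4.00·(cos275°, sin275°) = (0.3486, -3.9848)
|BD| = 12.3139
circle(B,10.00) ∩ circle(D,9.00): a=6.9285, h=7.2109
  candidates: C₊=(4.5709,5.0801) cross=88.794; C₋=(9.2377,-8.5656) cross=-88.794
  mode - wants cross < 0 → take C=(9.2377,-8.5656) (cross=-88.794)
ex = (C−B)/|BC| = (0.8889,-0.4581); ey = (0.4581,0.8889)
P = B + -0.91·ex + 2.80·ey = (0.8224,-1.0790)

0.82 -1.08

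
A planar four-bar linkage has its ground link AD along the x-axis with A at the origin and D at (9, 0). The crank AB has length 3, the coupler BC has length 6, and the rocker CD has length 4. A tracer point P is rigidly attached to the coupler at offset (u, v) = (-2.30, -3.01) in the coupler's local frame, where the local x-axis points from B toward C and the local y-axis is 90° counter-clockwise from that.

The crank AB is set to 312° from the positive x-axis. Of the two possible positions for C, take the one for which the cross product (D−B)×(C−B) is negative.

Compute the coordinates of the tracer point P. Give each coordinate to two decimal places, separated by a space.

-1.01 -4.53

A=(0,0), D=(9.00,0)
B = A + 3.00·(cos312°, sin312°) = (2.0074, -2.2294)
|BD| = 7.3394
circle(B,6.00) ∩ circle(D,4.00): a=5.0322, h=3.2675
  candidates: C₊=(5.8093,2.4123) cross=23.982; C₋=(7.7944,-3.8140) cross=-23.982
  mode - wants cross < 0 → take C=(7.7944,-3.8140) (cross=-23.982)
ex = (C−B)/|BC| = (0.9645,-0.2641); ey = (0.2641,0.9645)
P = B + -2.30·ex + -3.01·ey = (-1.0059,-4.5252)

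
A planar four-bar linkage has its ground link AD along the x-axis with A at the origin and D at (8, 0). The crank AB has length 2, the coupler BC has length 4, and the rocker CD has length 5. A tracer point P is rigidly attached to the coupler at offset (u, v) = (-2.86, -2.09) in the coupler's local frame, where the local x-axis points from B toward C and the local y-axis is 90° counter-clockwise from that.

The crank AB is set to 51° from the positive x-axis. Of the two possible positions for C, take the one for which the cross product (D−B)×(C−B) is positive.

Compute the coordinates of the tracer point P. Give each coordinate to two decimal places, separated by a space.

-0.04 -1.74

A=(0,0), D=(8.00,0)
B = A + 2.00·(cos51°, sin51°) = (1.2586, 1.5543)
|BD| = 6.9182
circle(B,4.00) ∩ circle(D,5.00): a=2.8087, h=2.8481
  candidates: C₊=(4.6354,3.6985) cross=19.704; C₋=(3.3556,-1.8520) cross=-19.704
  mode + wants cross > 0 → take C=(4.6354,3.6985) (cross=19.704)
ex = (C−B)/|BC| = (0.8442,0.5361); ey = (-0.5361,0.8442)
P = B + -2.86·ex + -2.09·ey = (-0.0353,-1.7432)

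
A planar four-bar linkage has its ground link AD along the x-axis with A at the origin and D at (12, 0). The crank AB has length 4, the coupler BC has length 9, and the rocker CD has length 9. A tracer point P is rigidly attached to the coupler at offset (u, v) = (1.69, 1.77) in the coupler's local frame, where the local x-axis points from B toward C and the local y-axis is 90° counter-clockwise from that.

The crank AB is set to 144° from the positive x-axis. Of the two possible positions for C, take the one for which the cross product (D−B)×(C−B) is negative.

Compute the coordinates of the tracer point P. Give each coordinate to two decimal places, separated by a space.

A=(0,0), D=(12.00,0)
B = A + 4.00·(cos144°, sin144°) = (-3.2361, 2.3511)
|BD| = 15.4164
circle(B,9.00) ∩ circle(D,9.00): a=7.7082, h=4.6458
  candidates: C₊=(5.0905,5.7670) cross=71.622; C₋=(3.6734,-3.4159) cross=-71.622
  mode - wants cross < 0 → take C=(3.6734,-3.4159) (cross=-71.622)
ex = (C−B)/|BC| = (0.7677,-0.6408); ey = (0.6408,0.7677)
P = B + 1.69·ex + 1.77·ey = (-0.8044,2.6271)

-0.80 2.63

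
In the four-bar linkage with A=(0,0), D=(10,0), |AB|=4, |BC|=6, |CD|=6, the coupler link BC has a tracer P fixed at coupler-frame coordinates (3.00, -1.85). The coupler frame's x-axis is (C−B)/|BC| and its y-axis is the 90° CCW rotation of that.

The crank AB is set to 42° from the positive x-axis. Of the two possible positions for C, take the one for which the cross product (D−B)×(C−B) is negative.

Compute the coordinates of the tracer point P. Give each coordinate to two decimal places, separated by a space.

2.14 -0.75

A=(0,0), D=(10.00,0)
B = A + 4.00·(cos42°, sin42°) = (2.9726, 2.6765)
|BD| = 7.5199
circle(B,6.00) ∩ circle(D,6.00): a=3.7599, h=4.6758
  candidates: C₊=(8.1505,5.7078) cross=35.161; C₋=(4.8221,-3.0313) cross=-35.161
  mode - wants cross < 0 → take C=(4.8221,-3.0313) (cross=-35.161)
ex = (C−B)/|BC| = (0.3082,-0.9513); ey = (0.9513,0.3082)
P = B + 3.00·ex + -1.85·ey = (2.1374,-0.7477)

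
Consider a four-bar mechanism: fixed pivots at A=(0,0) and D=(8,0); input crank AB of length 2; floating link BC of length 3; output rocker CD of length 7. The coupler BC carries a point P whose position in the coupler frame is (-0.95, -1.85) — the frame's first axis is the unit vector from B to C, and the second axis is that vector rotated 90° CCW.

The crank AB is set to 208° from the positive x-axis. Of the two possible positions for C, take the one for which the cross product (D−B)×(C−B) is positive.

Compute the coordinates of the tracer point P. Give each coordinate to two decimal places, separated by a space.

A=(0,0), D=(8.00,0)
B = A + 2.00·(cos208°, sin208°) = (-1.7659, -0.9389)
|BD| = 9.8109
circle(B,3.00) ∩ circle(D,7.00): a=2.8669, h=0.8836
  candidates: C₊=(1.0033,0.2150) cross=8.669; C₋=(1.1724,-1.5441) cross=-8.669
  mode + wants cross > 0 → take C=(1.0033,0.2150) (cross=8.669)
ex = (C−B)/|BC| = (0.9231,0.3846); ey = (-0.3846,0.9231)
P = B + -0.95·ex + -1.85·ey = (-1.9312,-3.0120)

-1.93 -3.01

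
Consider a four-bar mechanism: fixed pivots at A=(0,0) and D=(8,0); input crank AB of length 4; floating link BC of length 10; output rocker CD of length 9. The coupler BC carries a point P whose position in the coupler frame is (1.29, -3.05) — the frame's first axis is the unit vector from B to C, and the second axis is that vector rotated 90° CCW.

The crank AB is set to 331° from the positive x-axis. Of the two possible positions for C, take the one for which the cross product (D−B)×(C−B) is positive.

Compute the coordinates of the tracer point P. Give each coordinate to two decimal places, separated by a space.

A=(0,0), D=(8.00,0)
B = A + 4.00·(cos331°, sin331°) = (3.4985, -1.9392)
|BD| = 4.9015
circle(B,10.00) ∩ circle(D,9.00): a=4.3889, h=8.9854
  candidates: C₊=(3.9743,8.0494) cross=44.042; C₋=(11.0843,-8.4550) cross=-44.042
  mode + wants cross > 0 → take C=(3.9743,8.0494) (cross=44.042)
ex = (C−B)/|BC| = (0.0476,0.9989); ey = (-0.9989,0.0476)
P = B + 1.29·ex + -3.05·ey = (6.6064,-0.7958)

6.61 -0.80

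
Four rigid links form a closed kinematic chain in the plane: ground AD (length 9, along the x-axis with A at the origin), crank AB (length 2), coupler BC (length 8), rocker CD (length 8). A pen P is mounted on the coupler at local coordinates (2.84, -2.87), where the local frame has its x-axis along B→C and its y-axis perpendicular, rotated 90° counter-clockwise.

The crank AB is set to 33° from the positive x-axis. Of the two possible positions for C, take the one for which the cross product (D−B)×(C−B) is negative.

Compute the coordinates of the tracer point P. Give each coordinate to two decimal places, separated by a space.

A=(0,0), D=(9.00,0)
B = A + 2.00·(cos33°, sin33°) = (1.6773, 1.0893)
|BD| = 7.4032
circle(B,8.00) ∩ circle(D,8.00): a=3.7016, h=7.0921
  candidates: C₊=(6.3822,7.5596) cross=52.505; C₋=(4.2952,-6.4703) cross=-52.505
  mode - wants cross < 0 → take C=(4.2952,-6.4703) (cross=-52.505)
ex = (C−B)/|BC| = (0.3272,-0.9449); ey = (0.9449,0.3272)
P = B + 2.84·ex + -2.87·ey = (-0.1053,-2.5335)

-0.11 -2.53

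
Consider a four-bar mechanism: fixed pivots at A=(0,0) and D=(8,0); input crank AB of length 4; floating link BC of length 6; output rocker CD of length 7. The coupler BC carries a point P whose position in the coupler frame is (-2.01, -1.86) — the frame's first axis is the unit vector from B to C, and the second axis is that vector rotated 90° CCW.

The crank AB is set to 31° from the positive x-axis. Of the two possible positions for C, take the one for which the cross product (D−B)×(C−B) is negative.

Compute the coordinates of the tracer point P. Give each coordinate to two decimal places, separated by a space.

2.05 4.43

A=(0,0), D=(8.00,0)
B = A + 4.00·(cos31°, sin31°) = (3.4287, 2.0602)
|BD| = 5.0141
circle(B,6.00) ∩ circle(D,7.00): a=1.2107, h=5.8766
  candidates: C₊=(6.9470,6.9203) cross=29.466; C₋=(2.1180,-3.7949) cross=-29.466
  mode - wants cross < 0 → take C=(2.1180,-3.7949) (cross=-29.466)
ex = (C−B)/|BC| = (-0.2185,-0.9758); ey = (0.9758,-0.2185)
P = B + -2.01·ex + -1.86·ey = (2.0527,4.4279)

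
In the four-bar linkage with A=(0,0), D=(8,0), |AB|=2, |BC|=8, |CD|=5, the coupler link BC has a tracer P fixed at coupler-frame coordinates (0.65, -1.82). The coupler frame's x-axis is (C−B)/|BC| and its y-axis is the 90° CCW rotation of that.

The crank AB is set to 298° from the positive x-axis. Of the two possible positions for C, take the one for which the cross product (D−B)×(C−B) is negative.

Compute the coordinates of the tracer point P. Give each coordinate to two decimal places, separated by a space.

0.80 -3.69

A=(0,0), D=(8.00,0)
B = A + 2.00·(cos298°, sin298°) = (0.9389, -1.7659)
|BD| = 7.2785
circle(B,8.00) ∩ circle(D,5.00): a=6.3184, h=4.9069
  candidates: C₊=(5.8780,4.5274) cross=35.715; C₋=(8.2590,-4.9933) cross=-35.715
  mode - wants cross < 0 → take C=(8.2590,-4.9933) (cross=-35.715)
ex = (C−B)/|BC| = (0.9150,-0.4034); ey = (0.4034,0.9150)
P = B + 0.65·ex + -1.82·ey = (0.7995,-3.6934)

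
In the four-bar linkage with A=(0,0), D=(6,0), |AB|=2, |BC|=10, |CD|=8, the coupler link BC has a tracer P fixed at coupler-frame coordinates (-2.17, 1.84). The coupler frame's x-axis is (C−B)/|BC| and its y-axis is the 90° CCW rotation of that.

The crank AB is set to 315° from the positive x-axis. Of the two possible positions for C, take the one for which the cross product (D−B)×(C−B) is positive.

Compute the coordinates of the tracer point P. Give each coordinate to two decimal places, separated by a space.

-1.08 -2.79

A=(0,0), D=(6.00,0)
B = A + 2.00·(cos315°, sin315°) = (1.4142, -1.4142)
|BD| = 4.7989
circle(B,10.00) ∩ circle(D,8.00): a=6.1503, h=7.8850
  candidates: C₊=(4.9677,7.9331) cross=37.839; C₋=(9.6151,-7.1366) cross=-37.839
  mode + wants cross > 0 → take C=(4.9677,7.9331) (cross=37.839)
ex = (C−B)/|BC| = (0.3554,0.9347); ey = (-0.9347,0.3554)
P = B + -2.17·ex + 1.84·ey = (-1.0768,-2.7887)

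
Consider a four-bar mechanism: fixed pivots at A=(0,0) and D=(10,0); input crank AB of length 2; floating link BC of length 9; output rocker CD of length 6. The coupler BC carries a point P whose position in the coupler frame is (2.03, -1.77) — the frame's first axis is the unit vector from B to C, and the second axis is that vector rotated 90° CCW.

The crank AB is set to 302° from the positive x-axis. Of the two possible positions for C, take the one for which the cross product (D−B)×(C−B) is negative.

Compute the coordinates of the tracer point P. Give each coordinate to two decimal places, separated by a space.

A=(0,0), D=(10.00,0)
B = A + 2.00·(cos302°, sin302°) = (1.0598, -1.6961)
|BD| = 9.0996
circle(B,9.00) ∩ circle(D,6.00): a=7.0224, h=5.6290
  candidates: C₊=(6.9100,5.1432) cross=51.222; C₋=(9.0084,-5.9175) cross=-51.222
  mode - wants cross < 0 → take C=(9.0084,-5.9175) (cross=-51.222)
ex = (C−B)/|BC| = (0.8832,-0.4690); ey = (0.4690,0.8832)
P = B + 2.03·ex + -1.77·ey = (2.0225,-4.2115)

2.02 -4.21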